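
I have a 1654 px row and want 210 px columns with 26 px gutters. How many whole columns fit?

7 columns

7 columns: 7·210 + 6·26 = 1626 px ≤ 1654.
8 columns: 1862 px > 1654. So 7.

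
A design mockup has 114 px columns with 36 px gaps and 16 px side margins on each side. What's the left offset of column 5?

Before column 5: the margin + 4 columns + 4 gaps.
Offset = 16 + 4·(114 + 36) = 16 + 600 = 616 px.

616 px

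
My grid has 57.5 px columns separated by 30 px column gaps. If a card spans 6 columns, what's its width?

Span of 6: 6·57.5 + 5·30 = 345 + 150 = 495 px.

495 px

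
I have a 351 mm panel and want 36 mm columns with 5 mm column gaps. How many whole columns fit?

k columns need k·36 + (k−1)·5 = k·41 − 5.
k·41 − 5 ≤ 351 → k ≤ 356 / 41 ≈ 8.68, so k = 8.

8 columns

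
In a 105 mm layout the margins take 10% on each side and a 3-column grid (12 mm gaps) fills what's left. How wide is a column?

Margins: 10% × 105 = 10.5 mm each, so content = 105 − 21 = 84 mm.
3c + 2·12 = 84 → 3c = 60 → c = 20 mm.

20 mm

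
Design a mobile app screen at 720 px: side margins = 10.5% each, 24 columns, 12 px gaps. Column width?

Margins: 10.5% × 720 = 75.6 px each, so content = 720 − 151.2 = 568.8 px.
24 columns + 23 gaps: 24c + 23·12 = 568.8.
24c = 568.8 − 276 = 292.8, so c = 12.2 px.

12.2 px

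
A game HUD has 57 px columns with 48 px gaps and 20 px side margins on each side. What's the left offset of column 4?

Before column 4: the margin + 3 columns + 3 gaps.
Offset = 20 + 3·(57 + 48) = 20 + 315 = 335 px.

335 px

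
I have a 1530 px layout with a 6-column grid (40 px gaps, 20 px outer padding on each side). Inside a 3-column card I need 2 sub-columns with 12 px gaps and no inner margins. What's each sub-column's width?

356.5 px

Subtract both margins: 1530 − 2·20 = 1490 px.
6c + 5·40 = 1490 → 6c = 1290 → c = 215 px.
Span of 3: 3·215 + 2·40 = 645 + 80 = 725 px.
2 columns + 1 gap: 2d + 1·12 = 725.
2d = 725 − 12 = 713, so d = 356.5 px.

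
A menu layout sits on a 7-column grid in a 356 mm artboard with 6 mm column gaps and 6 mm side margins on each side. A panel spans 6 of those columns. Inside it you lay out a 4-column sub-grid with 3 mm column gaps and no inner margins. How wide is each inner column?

71.25 mm

Outer content = 356 − 2·6 = 344 mm.
344 − 6·6 = 308; ÷7 gives c = 44 mm.
6-column span = 6·44 + 5·6 = 294 mm.
4 columns + 3 column gaps: 4d + 3·3 = 294.
4d = 294 − 9 = 285, so d = 71.25 mm.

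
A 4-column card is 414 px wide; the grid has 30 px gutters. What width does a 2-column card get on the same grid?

192 px

4c + 3·30 = 414 → 4c = 324 → c = 81 px.
2 columns plus 1 gutter: 162 + 30 = 192 px.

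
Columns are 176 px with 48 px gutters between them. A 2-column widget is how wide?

Span of 2: 2·176 + 1·48 = 352 + 48 = 400 px.

400 px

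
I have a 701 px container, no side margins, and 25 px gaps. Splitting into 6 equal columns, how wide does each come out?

6 columns + 5 gaps: 6c + 5·25 = 701.
6c = 701 − 125 = 576, so c = 96 px.

96 px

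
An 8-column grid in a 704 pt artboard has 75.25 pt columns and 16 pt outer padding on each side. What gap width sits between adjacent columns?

10 pt

Content width = 704 − 2·16 = 672 pt.
8 columns take 8·75.25 = 602 pt; remaining 70 splits into 7 gaps.
g = 70 / 7 = 10 pt.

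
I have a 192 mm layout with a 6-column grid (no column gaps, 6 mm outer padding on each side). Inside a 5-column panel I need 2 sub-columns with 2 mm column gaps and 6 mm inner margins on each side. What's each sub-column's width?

Subtract both margins: 192 − 2·6 = 180 mm.
180 / 6 = 30 mm per column.
5-column span = 5·30 = 150 mm.
Inner content = 150 − 2·6 = 138 mm.
138 − 1·2 = 136; ÷2 gives d = 68 mm.

68 mm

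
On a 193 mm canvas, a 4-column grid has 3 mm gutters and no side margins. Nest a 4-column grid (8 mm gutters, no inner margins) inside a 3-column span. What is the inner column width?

193 − 3·3 = 184; ÷4 gives c = 46 mm.
3 columns plus 2 gutters: 138 + 6 = 144 mm.
Subtracting 3 gutters of 8 leaves 120 for 4 columns, so d = 30 mm.

30 mm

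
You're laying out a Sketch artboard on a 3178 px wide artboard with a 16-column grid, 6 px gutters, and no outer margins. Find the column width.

16c + 15·6 = 3178 → 16c = 3088 → c = 193 px.

193 px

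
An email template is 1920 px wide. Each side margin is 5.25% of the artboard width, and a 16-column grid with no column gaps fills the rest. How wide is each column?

Margins: 5.25% × 1920 = 100.8 px each, so content = 1920 − 201.6 = 1718.4 px.
16c = 1718.4 → c = 107.4 px.

107.4 px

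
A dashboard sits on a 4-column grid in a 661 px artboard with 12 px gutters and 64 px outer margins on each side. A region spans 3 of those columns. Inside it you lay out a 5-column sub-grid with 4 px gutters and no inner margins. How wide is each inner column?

76.15 px

Outer content = 661 − 2·64 = 533 px.
Subtracting 3 gutters of 12 leaves 497 for 4 columns, so c = 124.25 px.
3 columns plus 2 gutters: 372.75 + 24 = 396.75 px.
396.75 − 4·4 = 380.75; ÷5 gives d = 76.15 px.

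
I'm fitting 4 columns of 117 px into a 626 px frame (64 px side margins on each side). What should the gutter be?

10 px

Take off 128 px of margins, leaving 498 px.
4·117 + 3g = 498 → 3g = 30 → g = 10 px.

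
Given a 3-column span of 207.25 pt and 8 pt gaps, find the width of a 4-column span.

279 pt

3 columns + 2 gaps: 3c + 2·8 = 207.25.
3c = 207.25 − 16 = 191.25, so c = 63.75 pt.
4-column span = 4·63.75 + 3·8 = 279 pt.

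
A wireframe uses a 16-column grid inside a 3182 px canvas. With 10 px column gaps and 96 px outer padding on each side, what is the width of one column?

177.5 px

Take off 192 px of margins, leaving 2990 px.
16 columns + 15 column gaps: 16c + 15·10 = 2990.
16c = 2990 − 150 = 2840, so c = 177.5 px.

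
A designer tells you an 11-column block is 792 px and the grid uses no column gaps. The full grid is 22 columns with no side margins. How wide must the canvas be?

11c = 792 → c = 72 px.
Canvas = 22·72 = 1584 = 1584 px.

1584 px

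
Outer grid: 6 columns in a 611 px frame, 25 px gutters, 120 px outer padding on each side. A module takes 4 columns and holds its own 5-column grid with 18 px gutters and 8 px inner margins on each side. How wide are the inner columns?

Inside the margins: 611 − 240 = 371 px.
371 − 5·25 = 246; ÷6 gives c = 41 px.
4-column span = 4·41 + 3·25 = 239 px.
Inner content = 239 − 2·8 = 223 px.
5d + 4·18 = 223 → 5d = 151 → d = 30.2 px.

30.2 px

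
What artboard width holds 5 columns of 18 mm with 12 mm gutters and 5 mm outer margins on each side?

Artboard = 2·5 + 5·18 + 4·12 = 10 + 90 + 48 = 148 mm.

148 mm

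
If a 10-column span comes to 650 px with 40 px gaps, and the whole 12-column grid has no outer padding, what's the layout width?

788 px

Subtracting 9 gaps of 40 leaves 290 for 10 columns, so c = 29 px.
Total width: 12·29 + 11·40 = 788 px.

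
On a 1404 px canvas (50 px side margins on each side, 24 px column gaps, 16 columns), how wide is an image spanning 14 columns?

1138 px

Inside the margins: 1404 − 100 = 1304 px.
16 columns + 15 column gaps: 16c + 15·24 = 1304.
16c = 1304 − 360 = 944, so c = 59 px.
14 columns plus 13 column gaps: 826 + 312 = 1138 px.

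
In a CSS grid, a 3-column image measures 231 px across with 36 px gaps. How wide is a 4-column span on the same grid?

320 px

3 columns + 2 gaps: 3c + 2·36 = 231.
3c = 231 − 72 = 159, so c = 53 px.
4 columns plus 3 gaps: 212 + 108 = 320 px.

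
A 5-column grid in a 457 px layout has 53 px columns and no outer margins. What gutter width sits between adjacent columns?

48 px

5·53 + 4g = 457 → 4g = 192 → g = 48 px.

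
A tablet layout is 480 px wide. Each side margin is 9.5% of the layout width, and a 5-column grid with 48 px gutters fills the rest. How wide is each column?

39.36 px

Margins: 9.5% × 480 = 45.6 px each, so content = 480 − 91.2 = 388.8 px.
5c + 4·48 = 388.8 → 5c = 196.8 → c = 39.36 px.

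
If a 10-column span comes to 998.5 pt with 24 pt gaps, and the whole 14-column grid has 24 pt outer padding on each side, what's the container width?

Subtracting 9 gaps of 24 leaves 782.5 for 10 columns, so c = 78.25 pt.
Container = 2·24 + 14·78.25 + 13·24 = 48 + 1095.5 + 312 = 1455.5 pt.

1455.5 pt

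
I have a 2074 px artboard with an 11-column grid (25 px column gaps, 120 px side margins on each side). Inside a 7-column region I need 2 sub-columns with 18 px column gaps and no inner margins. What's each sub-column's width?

570 px

Outer content = 2074 − 2·120 = 1834 px.
1834 − 10·25 = 1584; ÷11 gives c = 144 px.
Span of 7: 7·144 + 6·25 = 1008 + 150 = 1158 px.
2 columns + 1 column gap: 2d + 1·18 = 1158.
2d = 1158 − 18 = 1140, so d = 570 px.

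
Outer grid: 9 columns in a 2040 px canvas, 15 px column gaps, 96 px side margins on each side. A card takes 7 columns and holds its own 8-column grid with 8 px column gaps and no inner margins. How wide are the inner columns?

172.25 px

Take off 192 px of margins, leaving 1848 px.
9c + 8·15 = 1848 → 9c = 1728 → c = 192 px.
7 columns plus 6 column gaps: 1344 + 90 = 1434 px.
Subtracting 7 column gaps of 8 leaves 1378 for 8 columns, so d = 172.25 px.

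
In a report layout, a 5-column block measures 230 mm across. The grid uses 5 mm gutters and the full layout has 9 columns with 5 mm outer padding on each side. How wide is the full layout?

428 mm

5 columns + 4 gutters: 5c + 4·5 = 230.
5c = 230 − 20 = 210, so c = 42 mm.
Adding margins, columns and gutters: 10 + 378 + 40 = 428 mm.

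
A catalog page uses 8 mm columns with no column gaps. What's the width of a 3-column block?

3-column span = 3·8 = 24 mm.

24 mm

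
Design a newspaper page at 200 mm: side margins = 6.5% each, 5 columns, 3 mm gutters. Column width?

200 × (1 − 2·6.5%) = 200 × 87% = 174 mm for the columns.
Subtracting 4 gutters of 3 leaves 162 for 5 columns, so c = 32.4 mm.

32.4 mm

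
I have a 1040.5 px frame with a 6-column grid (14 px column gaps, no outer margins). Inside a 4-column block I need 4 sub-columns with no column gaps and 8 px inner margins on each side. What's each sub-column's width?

168.25 px

6c + 5·14 = 1040.5 → 6c = 970.5 → c = 161.75 px.
4 columns plus 3 column gaps: 647 + 42 = 689 px.
Inner content = 689 − 2·8 = 673 px.
673 / 4 = 168.25 px per column.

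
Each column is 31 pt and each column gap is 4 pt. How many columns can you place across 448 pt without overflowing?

12 columns

12 columns: 12·31 + 11·4 = 416 pt ≤ 448.
13 columns: 451 pt > 448. So 12.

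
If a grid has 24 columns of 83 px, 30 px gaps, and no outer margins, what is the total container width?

Total width: 24·83 + 23·30 = 2682 px.

2682 px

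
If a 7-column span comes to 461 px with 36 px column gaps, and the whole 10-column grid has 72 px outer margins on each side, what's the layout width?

7 columns + 6 column gaps: 7c + 6·36 = 461.
7c = 461 − 216 = 245, so c = 35 px.
Layout = 2·72 + 10·35 + 9·36 = 144 + 350 + 324 = 818 px.

818 px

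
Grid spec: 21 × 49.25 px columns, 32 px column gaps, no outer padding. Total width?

Total width: 21·49.25 + 20·32 = 1674.25 px.

1674.25 px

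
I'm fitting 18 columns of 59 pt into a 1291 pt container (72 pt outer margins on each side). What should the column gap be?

5 pt

Inside the margins: 1291 − 144 = 1147 pt.
18·59 + 17g = 1147 → 17g = 85 → g = 5 pt.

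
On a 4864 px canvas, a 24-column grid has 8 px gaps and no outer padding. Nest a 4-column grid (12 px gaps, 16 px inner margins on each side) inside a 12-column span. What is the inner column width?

24 columns + 23 gaps: 24c + 23·8 = 4864.
24c = 4864 − 184 = 4680, so c = 195 px.
12 columns plus 11 gaps: 2340 + 88 = 2428 px.
Inner content = 2428 − 2·16 = 2396 px.
Subtracting 3 gaps of 12 leaves 2360 for 4 columns, so d = 590 px.

590 px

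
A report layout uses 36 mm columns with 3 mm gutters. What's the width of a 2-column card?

75 mm

2 columns plus 1 gutter: 72 + 3 = 75 mm.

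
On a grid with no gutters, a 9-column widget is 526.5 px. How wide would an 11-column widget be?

643.5 px

526.5 / 9 = 58.5 px per column.
11-column span = 11·58.5 = 643.5 px.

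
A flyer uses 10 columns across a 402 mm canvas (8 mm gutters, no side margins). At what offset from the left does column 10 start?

402 − 9·8 = 330; ÷10 gives c = 33 mm.
Before column 10: 9 columns + 9 gutters.
Offset = 9·(33 + 8) = 9·41 = 369 mm.

369 mm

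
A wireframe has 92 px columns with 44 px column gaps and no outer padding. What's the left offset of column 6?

Each column+gutter stride is 136 px; with no margin, 5 of them is 680 px.

680 px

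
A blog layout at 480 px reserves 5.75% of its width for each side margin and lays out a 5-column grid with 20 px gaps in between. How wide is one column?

68.96 px

Margins: 5.75% × 480 = 27.6 px each, so content = 480 − 55.2 = 424.8 px.
5c + 4·20 = 424.8 → 5c = 344.8 → c = 68.96 px.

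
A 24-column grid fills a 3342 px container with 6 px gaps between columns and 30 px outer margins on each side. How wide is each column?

131 px

Content width = 3342 − 2·30 = 3282 px.
3282 − 23·6 = 3144; ÷24 gives c = 131 px.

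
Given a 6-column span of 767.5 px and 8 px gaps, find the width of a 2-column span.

250.5 px

6 columns + 5 gaps: 6c + 5·8 = 767.5.
6c = 767.5 − 40 = 727.5, so c = 121.25 px.
2-column span = 2·121.25 + 1·8 = 250.5 px.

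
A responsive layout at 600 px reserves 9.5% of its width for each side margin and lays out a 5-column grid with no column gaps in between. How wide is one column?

600 × (1 − 2·9.5%) = 600 × 81% = 486 px for the columns.
5c = 486 → c = 97.2 px.

97.2 px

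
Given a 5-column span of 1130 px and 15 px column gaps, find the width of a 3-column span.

1130 − 4·15 = 1070; ÷5 gives c = 214 px.
Span of 3: 3·214 + 2·15 = 642 + 30 = 672 px.

672 px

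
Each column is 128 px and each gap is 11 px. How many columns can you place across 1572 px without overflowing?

Each extra column adds 128 + 11 = 139 px.
(1572 + 11) / 139 = 11.39, so 11 columns fit.

11 columns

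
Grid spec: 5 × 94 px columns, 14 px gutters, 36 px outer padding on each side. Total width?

598 px

Canvas = 2·36 + 5·94 + 4·14 = 72 + 470 + 56 = 598 px.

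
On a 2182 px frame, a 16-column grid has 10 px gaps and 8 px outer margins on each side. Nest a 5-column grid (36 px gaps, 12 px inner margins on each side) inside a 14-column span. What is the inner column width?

345.2 px

Inside the margins: 2182 − 16 = 2166 px.
Subtracting 15 gaps of 10 leaves 2016 for 16 columns, so c = 126 px.
14-column span = 14·126 + 13·10 = 1894 px.
Inner content = 1894 − 2·12 = 1870 px.
1870 − 4·36 = 1726; ÷5 gives d = 345.2 px.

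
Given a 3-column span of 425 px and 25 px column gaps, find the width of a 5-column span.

3 columns + 2 column gaps: 3c + 2·25 = 425.
3c = 425 − 50 = 375, so c = 125 px.
Span of 5: 5·125 + 4·25 = 625 + 100 = 725 px.

725 px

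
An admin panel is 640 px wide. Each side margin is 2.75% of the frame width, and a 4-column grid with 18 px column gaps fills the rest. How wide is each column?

137.7 px

Margins: 2.75% × 640 = 17.6 px each, so content = 640 − 35.2 = 604.8 px.
4c + 3·18 = 604.8 → 4c = 550.8 → c = 137.7 px.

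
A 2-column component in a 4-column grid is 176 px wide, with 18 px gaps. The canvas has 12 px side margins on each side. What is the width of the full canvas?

394 px

Subtracting 1 gap of 18 leaves 158 for 2 columns, so c = 79 px.
Adding margins, columns and gutters: 24 + 316 + 54 = 394 px.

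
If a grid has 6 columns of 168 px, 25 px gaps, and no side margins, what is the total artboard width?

Artboard = 6·168 + 5·25 = 1008 + 125 = 1133 px.

1133 px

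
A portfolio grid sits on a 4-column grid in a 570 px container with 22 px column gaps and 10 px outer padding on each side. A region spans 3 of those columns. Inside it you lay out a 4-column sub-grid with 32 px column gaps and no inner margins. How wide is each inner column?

77.75 px

Inside the margins: 570 − 20 = 550 px.
4 columns + 3 column gaps: 4c + 3·22 = 550.
4c = 550 − 66 = 484, so c = 121 px.
Span of 3: 3·121 + 2·22 = 363 + 44 = 407 px.
407 − 3·32 = 311; ÷4 gives d = 77.75 px.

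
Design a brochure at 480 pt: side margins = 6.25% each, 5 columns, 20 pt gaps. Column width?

68 pt

Margins: 6.25% × 480 = 30 pt each, so content = 480 − 60 = 420 pt.
5c + 4·20 = 420 → 5c = 340 → c = 68 pt.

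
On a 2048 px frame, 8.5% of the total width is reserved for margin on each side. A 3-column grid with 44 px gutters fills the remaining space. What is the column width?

537.28 px

Each margin = 8.5% of 2048 = 174.08 px; content = 2048 − 2·174.08 = 1699.84 px.
3 columns + 2 gutters: 3c + 2·44 = 1699.84.
3c = 1699.84 − 88 = 1611.84, so c = 537.28 px.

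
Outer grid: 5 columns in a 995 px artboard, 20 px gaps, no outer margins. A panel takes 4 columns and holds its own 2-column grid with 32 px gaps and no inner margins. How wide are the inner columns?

5 columns + 4 gaps: 5c + 4·20 = 995.
5c = 995 − 80 = 915, so c = 183 px.
Span of 4: 4·183 + 3·20 = 732 + 60 = 792 px.
792 − 1·32 = 760; ÷2 gives d = 380 px.

380 px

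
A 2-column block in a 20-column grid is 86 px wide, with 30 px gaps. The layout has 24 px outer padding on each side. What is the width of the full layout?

2c + 1·30 = 86 → 2c = 56 → c = 28 px.
Total width: 2·24 + 20·28 + 19·30 = 1178 px.

1178 px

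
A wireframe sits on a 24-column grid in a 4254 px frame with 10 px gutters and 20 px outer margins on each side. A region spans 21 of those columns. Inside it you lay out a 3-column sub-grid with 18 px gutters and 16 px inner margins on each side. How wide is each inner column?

Inside the margins: 4254 − 40 = 4214 px.
Subtracting 23 gutters of 10 leaves 3984 for 24 columns, so c = 166 px.
21-column span = 21·166 + 20·10 = 3686 px.
Inner content = 3686 − 2·16 = 3654 px.
Subtracting 2 gutters of 18 leaves 3618 for 3 columns, so d = 1206 px.

1206 px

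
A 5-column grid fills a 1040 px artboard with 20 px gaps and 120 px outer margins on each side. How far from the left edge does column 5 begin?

Inside the margins: 1040 − 240 = 800 px.
Subtracting 4 gaps of 20 leaves 720 for 5 columns, so c = 144 px.
Each column+gutter stride is 164 px; 4 of them past the 120 px margin is 120 + 656 = 776 px.

776 px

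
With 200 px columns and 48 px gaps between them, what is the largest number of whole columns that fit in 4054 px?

k columns need k·200 + (k−1)·48 = k·248 − 48.
k·248 − 48 ≤ 4054 → k ≤ 4102 / 248 ≈ 16.54, so k = 16.

16 columns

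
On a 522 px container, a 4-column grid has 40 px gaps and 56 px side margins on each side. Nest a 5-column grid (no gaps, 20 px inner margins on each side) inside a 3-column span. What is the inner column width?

51.5 px

Subtract both margins: 522 − 2·56 = 410 px.
4c + 3·40 = 410 → 4c = 290 → c = 72.5 px.
3 columns plus 2 gaps: 217.5 + 80 = 297.5 px.
Inner content = 297.5 − 2·20 = 257.5 px.
With no gaps, each column is 257.5/5 = 51.5 px.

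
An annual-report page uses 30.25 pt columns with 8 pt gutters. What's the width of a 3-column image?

3 columns plus 2 gutters: 90.75 + 16 = 106.75 pt.

106.75 pt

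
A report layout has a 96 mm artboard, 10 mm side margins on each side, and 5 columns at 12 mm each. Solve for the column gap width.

4 mm

Subtract both margins: 96 − 2·10 = 76 mm.
5·12 + 4g = 76 → 4g = 16 → g = 4 mm.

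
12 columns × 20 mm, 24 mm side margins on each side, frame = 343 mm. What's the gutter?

Take off 48 mm of margins, leaving 295 mm.
12·20 + 11g = 295 → 11g = 55 → g = 5 mm.

5 mm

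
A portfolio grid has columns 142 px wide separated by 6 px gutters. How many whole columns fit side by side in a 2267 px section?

15 columns: 15·142 + 14·6 = 2214 px ≤ 2267.
16 columns: 2362 px > 2267. So 15.

15 columns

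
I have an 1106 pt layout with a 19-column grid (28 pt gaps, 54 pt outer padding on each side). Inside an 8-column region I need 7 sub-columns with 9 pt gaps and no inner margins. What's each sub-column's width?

50 pt

Outer content = 1106 − 2·54 = 998 pt.
19c + 18·28 = 998 → 19c = 494 → c = 26 pt.
8 columns plus 7 gaps: 208 + 196 = 404 pt.
7 columns + 6 gaps: 7d + 6·9 = 404.
7d = 404 − 54 = 350, so d = 50 pt.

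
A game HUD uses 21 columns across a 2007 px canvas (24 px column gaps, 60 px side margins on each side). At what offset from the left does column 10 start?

Take off 120 px of margins, leaving 1887 px.
21c + 20·24 = 1887 → 21c = 1407 → c = 67 px.
Before column 10: the margin + 9 columns + 9 column gaps.
Offset = 60 + 9·(67 + 24) = 60 + 819 = 879 px.

879 px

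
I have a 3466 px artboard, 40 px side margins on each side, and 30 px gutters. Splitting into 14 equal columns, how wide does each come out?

214 px

Subtract both margins: 3466 − 2·40 = 3386 px.
14c + 13·30 = 3386 → 14c = 2996 → c = 214 px.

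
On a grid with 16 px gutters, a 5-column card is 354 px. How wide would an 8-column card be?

354 − 4·16 = 290; ÷5 gives c = 58 px.
Span of 8: 8·58 + 7·16 = 464 + 112 = 576 px.

576 px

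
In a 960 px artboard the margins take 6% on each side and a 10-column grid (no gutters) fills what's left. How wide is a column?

84.48 px

Margins: 6% × 960 = 57.6 px each, so content = 960 − 115.2 = 844.8 px.
844.8 / 10 = 84.48 px per column.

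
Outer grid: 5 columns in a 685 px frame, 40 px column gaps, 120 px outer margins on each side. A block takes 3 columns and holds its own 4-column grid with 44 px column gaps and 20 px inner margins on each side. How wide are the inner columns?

Outer content = 685 − 2·120 = 445 px.
5c + 4·40 = 445 → 5c = 285 → c = 57 px.
Span of 3: 3·57 + 2·40 = 171 + 80 = 251 px.
Inner content = 251 − 2·20 = 211 px.
4 columns + 3 column gaps: 4d + 3·44 = 211.
4d = 211 − 132 = 79, so d = 19.75 px.

19.75 px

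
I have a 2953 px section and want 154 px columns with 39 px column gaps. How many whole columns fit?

15 columns

Each extra column adds 154 + 39 = 193 px.
(2953 + 39) / 193 = 15.50, so 15 columns fit.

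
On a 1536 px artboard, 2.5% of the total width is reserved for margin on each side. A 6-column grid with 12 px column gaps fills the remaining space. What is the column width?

233.2 px

Each margin = 2.5% of 1536 = 38.4 px; content = 1536 − 2·38.4 = 1459.2 px.
1459.2 − 5·12 = 1399.2; ÷6 gives c = 233.2 px.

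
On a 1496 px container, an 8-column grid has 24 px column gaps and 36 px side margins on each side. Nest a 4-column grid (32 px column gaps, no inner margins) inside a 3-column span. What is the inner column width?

Inside the margins: 1496 − 72 = 1424 px.
8c + 7·24 = 1424 → 8c = 1256 → c = 157 px.
3-column span = 3·157 + 2·24 = 519 px.
Subtracting 3 column gaps of 32 leaves 423 for 4 columns, so d = 105.75 px.

105.75 px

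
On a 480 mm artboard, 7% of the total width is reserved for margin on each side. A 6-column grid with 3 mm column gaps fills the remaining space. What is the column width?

480 × (1 − 2·7%) = 480 × 86% = 412.8 mm for the columns.
6c + 5·3 = 412.8 → 6c = 397.8 → c = 66.3 mm.

66.3 mm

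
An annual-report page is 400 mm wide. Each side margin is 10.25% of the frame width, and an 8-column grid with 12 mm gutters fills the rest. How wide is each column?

Margins: 10.25% × 400 = 41 mm each, so content = 400 − 82 = 318 mm.
318 − 7·12 = 234; ÷8 gives c = 29.25 mm.

29.25 mm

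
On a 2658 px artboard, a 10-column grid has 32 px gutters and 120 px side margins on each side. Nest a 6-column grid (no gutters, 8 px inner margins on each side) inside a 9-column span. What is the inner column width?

359.5 px

Take off 240 px of margins, leaving 2418 px.
10 columns + 9 gutters: 10c + 9·32 = 2418.
10c = 2418 − 288 = 2130, so c = 213 px.
Span of 9: 9·213 + 8·32 = 1917 + 256 = 2173 px.
Inner content = 2173 − 2·8 = 2157 px.
6d = 2157 → d = 359.5 px.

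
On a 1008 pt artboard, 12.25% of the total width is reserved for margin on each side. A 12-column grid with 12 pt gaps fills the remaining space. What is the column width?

1008 × (1 − 2·12.25%) = 1008 × 75.5% = 761.04 pt for the columns.
Subtracting 11 gaps of 12 leaves 629.04 for 12 columns, so c = 52.42 pt.

52.42 pt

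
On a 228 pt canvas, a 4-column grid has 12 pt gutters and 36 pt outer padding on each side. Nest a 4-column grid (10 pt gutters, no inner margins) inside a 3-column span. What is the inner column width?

21 pt

Inside the margins: 228 − 72 = 156 pt.
4c + 3·12 = 156 → 4c = 120 → c = 30 pt.
3-column span = 3·30 + 2·12 = 114 pt.
114 − 3·10 = 84; ÷4 gives d = 21 pt.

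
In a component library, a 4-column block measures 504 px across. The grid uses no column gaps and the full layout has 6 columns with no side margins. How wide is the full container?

756 px

With no column gaps, each column is 504/4 = 126 px.
Total width: 6·126 = 756 px.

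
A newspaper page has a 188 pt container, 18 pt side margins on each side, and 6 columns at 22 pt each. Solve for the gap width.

4 pt

Take off 36 pt of margins, leaving 152 pt.
Columns use 132 pt, leaving 20 pt across 5 gaps = 4 pt each.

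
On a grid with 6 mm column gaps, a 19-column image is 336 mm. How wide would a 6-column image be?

336 − 18·6 = 228; ÷19 gives c = 12 mm.
6-column span = 6·12 + 5·6 = 102 mm.

102 mm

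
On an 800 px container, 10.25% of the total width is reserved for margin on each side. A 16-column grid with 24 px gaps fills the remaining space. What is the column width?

Margins: 10.25% × 800 = 82 px each, so content = 800 − 164 = 636 px.
16 columns + 15 gaps: 16c + 15·24 = 636.
16c = 636 − 360 = 276, so c = 17.25 px.

17.25 px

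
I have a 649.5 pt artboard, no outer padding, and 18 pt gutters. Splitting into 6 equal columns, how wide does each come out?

6 columns + 5 gutters: 6c + 5·18 = 649.5.
6c = 649.5 − 90 = 559.5, so c = 93.25 pt.

93.25 pt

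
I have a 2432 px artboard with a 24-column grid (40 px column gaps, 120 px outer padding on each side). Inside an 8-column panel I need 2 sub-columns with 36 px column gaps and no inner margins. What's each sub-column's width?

Subtract both margins: 2432 − 2·120 = 2192 px.
Subtracting 23 column gaps of 40 leaves 1272 for 24 columns, so c = 53 px.
Span of 8: 8·53 + 7·40 = 424 + 280 = 704 px.
2d + 1·36 = 704 → 2d = 668 → d = 334 px.

334 px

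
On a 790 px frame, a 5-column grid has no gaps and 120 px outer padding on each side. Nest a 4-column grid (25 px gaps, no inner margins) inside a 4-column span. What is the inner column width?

91.25 px

Outer content = 790 − 2·120 = 550 px.
550 / 5 = 110 px per column.
4-column span = 4·110 = 440 px.
4 columns + 3 gaps: 4d + 3·25 = 440.
4d = 440 − 75 = 365, so d = 91.25 px.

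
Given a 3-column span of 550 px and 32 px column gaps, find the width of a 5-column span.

938 px

Subtracting 2 column gaps of 32 leaves 486 for 3 columns, so c = 162 px.
5-column span = 5·162 + 4·32 = 938 px.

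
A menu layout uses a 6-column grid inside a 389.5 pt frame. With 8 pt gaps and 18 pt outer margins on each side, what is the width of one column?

Subtract both margins: 389.5 − 2·18 = 353.5 pt.
353.5 − 5·8 = 313.5; ÷6 gives c = 52.25 pt.

52.25 pt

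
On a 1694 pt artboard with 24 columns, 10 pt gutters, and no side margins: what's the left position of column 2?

71 pt

24c + 23·10 = 1694 → 24c = 1464 → c = 61 pt.
Before column 2: 1 column + 1 gutter.
Offset = 1·(61 + 10) = 1·71 = 71 pt.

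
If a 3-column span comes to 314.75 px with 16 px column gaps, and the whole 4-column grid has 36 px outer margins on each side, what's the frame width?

3c + 2·16 = 314.75 → 3c = 282.75 → c = 94.25 px.
Total width: 2·36 + 4·94.25 + 3·16 = 497 px.

497 px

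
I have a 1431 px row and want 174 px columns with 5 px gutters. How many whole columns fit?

8 columns: 8·174 + 7·5 = 1427 px ≤ 1431.
9 columns: 1606 px > 1431. So 8.

8 columns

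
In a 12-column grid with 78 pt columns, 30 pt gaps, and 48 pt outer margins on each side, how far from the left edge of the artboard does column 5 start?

Column 5 starts at margin + 4·(column + gutter) = 48 + 4·108 = 480 pt.

480 pt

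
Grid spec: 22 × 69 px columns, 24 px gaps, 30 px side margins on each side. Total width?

Total width: 2·30 + 22·69 + 21·24 = 2082 px.

2082 px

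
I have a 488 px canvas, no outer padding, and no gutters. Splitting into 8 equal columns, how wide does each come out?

8c = 488 → c = 61 px.

61 px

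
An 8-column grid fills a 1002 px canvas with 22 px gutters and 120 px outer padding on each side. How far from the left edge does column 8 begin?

Content = 1002 − 2·120 = 762 px.
8c + 7·22 = 762 → 8c = 608 → c = 76 px.
Each column+gutter stride is 98 px; 7 of them past the 120 px margin is 120 + 686 = 806 px.

806 px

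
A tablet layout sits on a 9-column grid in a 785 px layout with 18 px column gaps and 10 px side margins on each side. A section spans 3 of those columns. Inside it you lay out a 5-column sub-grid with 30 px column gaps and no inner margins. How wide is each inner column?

Subtract both margins: 785 − 2·10 = 765 px.
9c + 8·18 = 765 → 9c = 621 → c = 69 px.
3-column span = 3·69 + 2·18 = 243 px.
5 columns + 4 column gaps: 5d + 4·30 = 243.
5d = 243 − 120 = 123, so d = 24.6 px.

24.6 px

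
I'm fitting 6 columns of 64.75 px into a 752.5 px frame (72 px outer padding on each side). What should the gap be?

44 px

Content width = 752.5 − 2·72 = 608.5 px.
6·64.75 + 5g = 608.5 → 5g = 220 → g = 44 px.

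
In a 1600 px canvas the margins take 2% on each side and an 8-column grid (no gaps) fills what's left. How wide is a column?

Each margin = 2% of 1600 = 32 px; content = 1600 − 2·32 = 1536 px.
With no gaps, each column is 1536/8 = 192 px.

192 px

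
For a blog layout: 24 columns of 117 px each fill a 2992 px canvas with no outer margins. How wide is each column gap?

Columns use 2808 px, leaving 184 px across 23 column gaps = 8 px each.

8 px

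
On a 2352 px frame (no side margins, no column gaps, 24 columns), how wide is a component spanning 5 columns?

With no column gaps, each column is 2352/24 = 98 px.
5-column span = 5·98 = 490 px.

490 px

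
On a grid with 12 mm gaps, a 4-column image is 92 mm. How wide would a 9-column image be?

92 − 3·12 = 56; ÷4 gives c = 14 mm.
9-column span = 9·14 + 8·12 = 222 mm.

222 mm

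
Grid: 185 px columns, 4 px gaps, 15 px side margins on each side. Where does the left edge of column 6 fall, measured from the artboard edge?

Each column+gutter stride is 189 px; 5 of them past the 15 px margin is 15 + 945 = 960 px.

960 px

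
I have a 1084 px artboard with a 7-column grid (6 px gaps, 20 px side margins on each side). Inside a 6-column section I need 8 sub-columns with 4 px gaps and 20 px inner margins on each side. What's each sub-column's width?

Inside the margins: 1084 − 40 = 1044 px.
Subtracting 6 gaps of 6 leaves 1008 for 7 columns, so c = 144 px.
6 columns plus 5 gaps: 864 + 30 = 894 px.
Inner content = 894 − 2·20 = 854 px.
8d + 7·4 = 854 → 8d = 826 → d = 103.25 px.

103.25 px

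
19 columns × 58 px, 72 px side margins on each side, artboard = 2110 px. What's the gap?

48 px

Inside the margins: 2110 − 144 = 1966 px.
19 columns take 19·58 = 1102 px; remaining 864 splits into 18 gaps.
g = 864 / 18 = 48 px.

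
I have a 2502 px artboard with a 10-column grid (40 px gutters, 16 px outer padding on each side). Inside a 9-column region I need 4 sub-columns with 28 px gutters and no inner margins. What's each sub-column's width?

Subtract both margins: 2502 − 2·16 = 2470 px.
10c + 9·40 = 2470 → 10c = 2110 → c = 211 px.
9-column span = 9·211 + 8·40 = 2219 px.
Subtracting 3 gutters of 28 leaves 2135 for 4 columns, so d = 533.75 px.

533.75 px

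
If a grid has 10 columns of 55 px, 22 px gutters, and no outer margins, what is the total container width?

748 px

Summing: 550 + 198 = 748 px.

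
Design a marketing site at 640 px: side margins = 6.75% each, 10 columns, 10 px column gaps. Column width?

46.36 px

Margins: 6.75% × 640 = 43.2 px each, so content = 640 − 86.4 = 553.6 px.
553.6 − 9·10 = 463.6; ÷10 gives c = 46.36 px.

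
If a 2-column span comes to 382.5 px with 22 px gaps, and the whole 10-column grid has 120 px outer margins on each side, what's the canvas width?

Subtracting 1 gap of 22 leaves 360.5 for 2 columns, so c = 180.25 px.
Adding margins, columns and gutters: 240 + 1802.5 + 198 = 2240.5 px.

2240.5 px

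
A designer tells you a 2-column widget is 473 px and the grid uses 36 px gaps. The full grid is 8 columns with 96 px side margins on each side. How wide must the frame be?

2 columns + 1 gap: 2c + 1·36 = 473.
2c = 473 − 36 = 437, so c = 218.5 px.
Frame = 2·96 + 8·218.5 + 7·36 = 192 + 1748 + 252 = 2192 px.

2192 px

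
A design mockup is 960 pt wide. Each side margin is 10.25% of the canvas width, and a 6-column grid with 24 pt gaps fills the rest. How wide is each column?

Margins: 10.25% × 960 = 98.4 pt each, so content = 960 − 196.8 = 763.2 pt.
6 columns + 5 gaps: 6c + 5·24 = 763.2.
6c = 763.2 − 120 = 643.2, so c = 107.2 pt.

107.2 pt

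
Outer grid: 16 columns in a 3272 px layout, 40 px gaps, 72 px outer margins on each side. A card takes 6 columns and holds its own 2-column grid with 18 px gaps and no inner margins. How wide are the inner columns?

565 px

Take off 144 px of margins, leaving 3128 px.
3128 − 15·40 = 2528; ÷16 gives c = 158 px.
6 columns plus 5 gaps: 948 + 200 = 1148 px.
2d + 1·18 = 1148 → 2d = 1130 → d = 565 px.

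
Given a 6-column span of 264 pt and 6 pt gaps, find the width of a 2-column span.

264 − 5·6 = 234; ÷6 gives c = 39 pt.
2 columns plus 1 gap: 78 + 6 = 84 pt.

84 pt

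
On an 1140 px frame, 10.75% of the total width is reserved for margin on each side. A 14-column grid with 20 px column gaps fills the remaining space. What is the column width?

45.35 px

Margins: 10.75% × 1140 = 122.55 px each, so content = 1140 − 245.1 = 894.9 px.
Subtracting 13 column gaps of 20 leaves 634.9 for 14 columns, so c = 45.35 px.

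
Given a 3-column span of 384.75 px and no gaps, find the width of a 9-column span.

1154.25 px

With no gaps, each column is 384.75/3 = 128.25 px.
9-column span = 9·128.25 = 1154.25 px.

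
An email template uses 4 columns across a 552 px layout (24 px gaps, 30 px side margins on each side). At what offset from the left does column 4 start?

Take off 60 px of margins, leaving 492 px.
4 columns + 3 gaps: 4c + 3·24 = 492.
4c = 492 − 72 = 420, so c = 105 px.
Each column+gutter stride is 129 px; 3 of them past the 30 px margin is 30 + 387 = 417 px.

417 px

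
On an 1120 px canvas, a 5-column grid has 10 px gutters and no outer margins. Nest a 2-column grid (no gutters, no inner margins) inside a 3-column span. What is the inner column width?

Subtracting 4 gutters of 10 leaves 1080 for 5 columns, so c = 216 px.
3 columns plus 2 gutters: 648 + 20 = 668 px.
2d = 668 → d = 334 px.

334 px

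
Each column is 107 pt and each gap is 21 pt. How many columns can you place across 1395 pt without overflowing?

11 columns: 11·107 + 10·21 = 1387 pt ≤ 1395.
12 columns: 1515 pt > 1395. So 11.

11 columns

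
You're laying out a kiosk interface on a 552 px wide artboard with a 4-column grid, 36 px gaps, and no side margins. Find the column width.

111 px

552 − 3·36 = 444; ÷4 gives c = 111 px.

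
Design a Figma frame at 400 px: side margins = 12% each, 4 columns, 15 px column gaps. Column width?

64.75 px

Margins: 12% × 400 = 48 px each, so content = 400 − 96 = 304 px.
4c + 3·15 = 304 → 4c = 259 → c = 64.75 px.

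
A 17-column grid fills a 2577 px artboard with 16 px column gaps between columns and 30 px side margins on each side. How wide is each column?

Inside the margins: 2577 − 60 = 2517 px.
17c + 16·16 = 2517 → 17c = 2261 → c = 133 px.

133 px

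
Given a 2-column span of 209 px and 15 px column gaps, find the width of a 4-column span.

433 px

209 − 1·15 = 194; ÷2 gives c = 97 px.
Span of 4: 4·97 + 3·15 = 388 + 45 = 433 px.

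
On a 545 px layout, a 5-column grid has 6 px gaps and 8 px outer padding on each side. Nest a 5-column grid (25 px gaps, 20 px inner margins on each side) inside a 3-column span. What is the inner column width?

35 px

Outer content = 545 − 2·8 = 529 px.
Subtracting 4 gaps of 6 leaves 505 for 5 columns, so c = 101 px.
3-column span = 3·101 + 2·6 = 315 px.
Inner content = 315 − 2·20 = 275 px.
Subtracting 4 gaps of 25 leaves 175 for 5 columns, so d = 35 px.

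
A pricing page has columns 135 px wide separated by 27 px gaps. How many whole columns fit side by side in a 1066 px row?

6 columns: 6·135 + 5·27 = 945 px ≤ 1066.
7 columns: 1107 px > 1066. So 6.

6 columns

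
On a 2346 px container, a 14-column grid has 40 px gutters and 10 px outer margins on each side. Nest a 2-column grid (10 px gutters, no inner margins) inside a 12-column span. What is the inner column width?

Take off 20 px of margins, leaving 2326 px.
Subtracting 13 gutters of 40 leaves 1806 for 14 columns, so c = 129 px.
12-column span = 12·129 + 11·40 = 1988 px.
2 columns + 1 gutter: 2d + 1·10 = 1988.
2d = 1988 − 10 = 1978, so d = 989 px.

989 px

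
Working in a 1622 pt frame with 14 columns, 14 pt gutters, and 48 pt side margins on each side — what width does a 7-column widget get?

756 pt

Subtract both margins: 1622 − 2·48 = 1526 pt.
Subtracting 13 gutters of 14 leaves 1344 for 14 columns, so c = 96 pt.
7-column span = 7·96 + 6·14 = 756 pt.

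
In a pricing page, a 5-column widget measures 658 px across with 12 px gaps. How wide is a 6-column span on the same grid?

658 − 4·12 = 610; ÷5 gives c = 122 px.
Span of 6: 6·122 + 5·12 = 732 + 60 = 792 px.

792 px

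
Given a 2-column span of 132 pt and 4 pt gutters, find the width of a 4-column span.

268 pt

2c + 1·4 = 132 → 2c = 128 → c = 64 pt.
4 columns plus 3 gutters: 256 + 12 = 268 pt.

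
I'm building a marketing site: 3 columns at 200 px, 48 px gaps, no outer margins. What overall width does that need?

696 px

Summing: 600 + 96 = 696 px.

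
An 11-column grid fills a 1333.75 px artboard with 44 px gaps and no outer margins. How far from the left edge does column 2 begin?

125.25 px

1333.75 − 10·44 = 893.75; ÷11 gives c = 81.25 px.
No margin, so column 2 starts at 1·(column + gutter) = 1·125.25 = 125.25 px.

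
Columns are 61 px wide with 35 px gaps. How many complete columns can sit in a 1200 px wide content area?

12 columns

k columns need k·61 + (k−1)·35 = k·96 − 35.
k·96 − 35 ≤ 1200 → k ≤ 1235 / 96 ≈ 12.86, so k = 12.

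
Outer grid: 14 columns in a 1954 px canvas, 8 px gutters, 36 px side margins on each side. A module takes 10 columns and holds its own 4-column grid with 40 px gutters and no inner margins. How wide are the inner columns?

Subtract both margins: 1954 − 2·36 = 1882 px.
1882 − 13·8 = 1778; ÷14 gives c = 127 px.
Span of 10: 10·127 + 9·8 = 1270 + 72 = 1342 px.
Subtracting 3 gutters of 40 leaves 1222 for 4 columns, so d = 305.5 px.

305.5 px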